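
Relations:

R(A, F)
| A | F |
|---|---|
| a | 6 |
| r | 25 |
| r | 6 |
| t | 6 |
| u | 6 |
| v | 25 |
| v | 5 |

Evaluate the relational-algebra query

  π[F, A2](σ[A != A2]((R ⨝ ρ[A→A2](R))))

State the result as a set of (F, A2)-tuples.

ρ[A→A2]: schema becomes (A2, F); tuples unchanged.
Natural join on F: {(a, 6, a), (a, 6, r), (a, 6, t), (a, 6, u), (r, 25, r), (r, 25, v), (r, 6, a), (r, 6, r), (r, 6, t), (r, 6, u), (t, 6, a), (t, 6, r), (t, 6, t), (t, 6, u), (u, 6, a), (u, 6, r), (u, 6, t), (u, 6, u), (v, 25, r), (v, 25, v), (v, 5, v)}
Apply σ_{A != A2}; surviving tuples: {(a, 6, r), (a, 6, t), (a, 6, u), (r, 25, v), (r, 6, a), (r, 6, t), (r, 6, u), (t, 6, a), (t, 6, r), (t, 6, u), (u, 6, a), (u, 6, r), (u, 6, t), (v, 25, r)}
π_{F, A2} gives {(25, r), (25, v), (6, a), (6, r), (6, t), (6, u)} (8 duplicate(s) eliminated).

{(25, r), (25, v), (6, a), (6, r), (6, t), (6, u)}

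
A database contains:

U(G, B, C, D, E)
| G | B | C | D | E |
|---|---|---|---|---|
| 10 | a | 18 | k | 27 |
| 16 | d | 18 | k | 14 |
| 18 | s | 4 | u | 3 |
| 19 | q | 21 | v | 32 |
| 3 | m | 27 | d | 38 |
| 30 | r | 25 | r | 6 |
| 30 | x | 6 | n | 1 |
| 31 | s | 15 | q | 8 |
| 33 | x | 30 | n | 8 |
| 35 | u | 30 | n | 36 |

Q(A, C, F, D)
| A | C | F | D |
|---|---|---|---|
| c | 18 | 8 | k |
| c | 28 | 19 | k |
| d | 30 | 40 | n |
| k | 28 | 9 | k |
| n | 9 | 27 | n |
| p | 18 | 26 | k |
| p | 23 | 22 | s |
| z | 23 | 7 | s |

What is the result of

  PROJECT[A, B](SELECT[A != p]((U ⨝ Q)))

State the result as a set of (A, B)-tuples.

{(c, a), (c, d), (d, u), (d, x)}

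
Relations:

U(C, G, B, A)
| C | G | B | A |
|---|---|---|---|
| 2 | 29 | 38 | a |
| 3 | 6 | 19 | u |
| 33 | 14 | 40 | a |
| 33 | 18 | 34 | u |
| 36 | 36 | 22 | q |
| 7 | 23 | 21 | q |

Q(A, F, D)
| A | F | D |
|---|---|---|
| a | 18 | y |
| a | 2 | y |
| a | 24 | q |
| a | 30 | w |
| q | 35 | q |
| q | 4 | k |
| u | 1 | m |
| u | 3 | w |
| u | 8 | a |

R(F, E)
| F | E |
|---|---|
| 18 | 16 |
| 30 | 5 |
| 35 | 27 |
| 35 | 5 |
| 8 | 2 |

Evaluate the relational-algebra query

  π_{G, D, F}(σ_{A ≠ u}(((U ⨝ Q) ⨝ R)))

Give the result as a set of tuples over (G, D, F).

{(14, w, 30), (14, y, 18), (23, q, 35), (29, w, 30), (29, y, 18), (36, q, 35)}

U ⋈ Q (natural join on A): {(2, 29, 38, a, 18, y), (2, 29, 38, a, 2, y), (2, 29, 38, a, 24, q), (2, 29, 38, a, 30, w), (3, 6, 19, u, 1, m), (3, 6, 19, u, 3, w), (3, 6, 19, u, 8, a), (33, 14, 40, a, 18, y), (33, 14, 40, a, 2, y), (33, 14, 40, a, 24, q), (33, 14, 40, a, 30, w), (33, 18, 34, u, 1, m), (33, 18, 34, u, 3, w), (33, 18, 34, u, 8, a), (36, 36, 22, q, 35, q), (36, 36, 22, q, 4, k), (7, 23, 21, q, 35, q), (7, 23, 21, q, 4, k)}
(U ⨝ Q) ⋈ R (natural join on F): {(2, 29, 38, a, 18, y, 16), (2, 29, 38, a, 30, w, 5), (3, 6, 19, u, 8, a, 2), (33, 14, 40, a, 18, y, 16), (33, 14, 40, a, 30, w, 5), (33, 18, 34, u, 8, a, 2), (36, 36, 22, q, 35, q, 27), (36, 36, 22, q, 35, q, 5), (7, 23, 21, q, 35, q, 27), (7, 23, 21, q, 35, q, 5)}
Apply σ_{A ≠ u}; surviving tuples: {(2, 29, 38, a, 18, y, 16), (2, 29, 38, a, 30, w, 5), (33, 14, 40, a, 18, y, 16), (33, 14, 40, a, 30, w, 5), (36, 36, 22, q, 35, q, 27), (36, 36, 22, q, 35, q, 5), (7, 23, 21, q, 35, q, 27), (7, 23, 21, q, 35, q, 5)}
π_{G, D, F} gives {(14, w, 30), (14, y, 18), (23, q, 35), (29, w, 30), (29, y, 18), (36, q, 35)} (2 duplicate(s) eliminated).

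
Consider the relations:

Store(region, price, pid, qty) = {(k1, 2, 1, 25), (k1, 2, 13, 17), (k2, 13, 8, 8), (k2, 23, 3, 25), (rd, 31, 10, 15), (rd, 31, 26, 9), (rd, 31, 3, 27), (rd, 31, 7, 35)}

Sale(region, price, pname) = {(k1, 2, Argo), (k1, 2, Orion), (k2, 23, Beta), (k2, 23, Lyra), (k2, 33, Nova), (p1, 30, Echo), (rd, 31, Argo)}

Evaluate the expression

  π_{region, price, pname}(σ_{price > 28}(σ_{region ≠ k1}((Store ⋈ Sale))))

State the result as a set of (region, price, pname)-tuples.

{(rd, 31, Argo)}

Joining Store and Sale on region, price yields {(k1, 2, 1, 25, Argo), (k1, 2, 1, 25, Orion), (k1, 2, 13, 17, Argo), (k1, 2, 13, 17, Orion), (k2, 23, 3, 25, Beta), (k2, 23, 3, 25, Lyra), (rd, 31, 10, 15, Argo), (rd, 31, 26, 9, Argo), (rd, 31, 3, 27, Argo), (rd, 31, 7, 35, Argo)}.
Apply σ_{region ≠ k1}; surviving tuples: {(k2, 23, 3, 25, Beta), (k2, 23, 3, 25, Lyra), (rd, 31, 10, 15, Argo), (rd, 31, 26, 9, Argo), (rd, 31, 3, 27, Argo), (rd, 31, 7, 35, Argo)}
Apply σ_{price > 28}; surviving tuples: {(rd, 31, 10, 15, Argo), (rd, 31, 26, 9, Argo), (rd, 31, 3, 27, Argo), (rd, 31, 7, 35, Argo)}
Keep only column(s) region, price, pname (3 duplicate(s) eliminated): {(rd, 31, Argo)}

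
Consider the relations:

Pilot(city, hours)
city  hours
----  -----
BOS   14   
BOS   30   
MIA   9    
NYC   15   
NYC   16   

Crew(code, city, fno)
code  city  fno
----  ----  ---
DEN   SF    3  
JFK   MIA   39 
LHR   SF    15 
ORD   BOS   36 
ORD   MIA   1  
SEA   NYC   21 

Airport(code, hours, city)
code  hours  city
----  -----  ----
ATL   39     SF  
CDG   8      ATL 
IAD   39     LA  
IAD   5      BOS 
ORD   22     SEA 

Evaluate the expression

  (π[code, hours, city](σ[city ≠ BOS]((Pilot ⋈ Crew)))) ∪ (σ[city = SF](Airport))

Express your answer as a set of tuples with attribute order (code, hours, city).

Joining Pilot and Crew on city yields {(BOS, 14, ORD, 36), (BOS, 30, ORD, 36), (MIA, 9, JFK, 39), (MIA, 9, ORD, 1), (NYC, 15, SEA, 21), (NYC, 16, SEA, 21)}.
Apply σ_{city ≠ BOS}; surviving tuples: {(MIA, 9, JFK, 39), (MIA, 9, ORD, 1), (NYC, 15, SEA, 21), (NYC, 16, SEA, 21)}
π_{code, hours, city} gives {(JFK, 9, MIA), (ORD, 9, MIA), (SEA, 15, NYC), (SEA, 16, NYC)}.
Apply σ_{city = SF}; surviving tuples: {(ATL, 39, SF)}
Union: {(JFK, 9, MIA), (ORD, 9, MIA), (SEA, 15, NYC), (SEA, 16, NYC)} with {(ATL, 39, SF)} → {(ATL, 39, SF), (JFK, 9, MIA), (ORD, 9, MIA), (SEA, 15, NYC), (SEA, 16, NYC)}

{(ATL, 39, SF), (JFK, 9, MIA), (ORD, 9, MIA), (SEA, 15, NYC), (SEA, 16, NYC)}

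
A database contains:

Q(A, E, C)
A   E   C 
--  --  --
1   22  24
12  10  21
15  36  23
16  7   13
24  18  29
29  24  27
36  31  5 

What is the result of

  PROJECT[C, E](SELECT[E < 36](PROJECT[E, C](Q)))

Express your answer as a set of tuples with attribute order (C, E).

π[E, C]: project onto (E, C) → {(10, 21), (18, 29), (22, 24), (24, 27), (31, 5), (36, 23), (7, 13)}
Apply σ_{E < 36}; surviving tuples: {(10, 21), (18, 29), (22, 24), (24, 27), (31, 5), (7, 13)}
π[C, E]: project onto (C, E) → {(13, 7), (21, 10), (24, 22), (27, 24), (29, 18), (5, 31)}

{(13, 7), (21, 10), (24, 22), (27, 24), (29, 18), (5, 31)}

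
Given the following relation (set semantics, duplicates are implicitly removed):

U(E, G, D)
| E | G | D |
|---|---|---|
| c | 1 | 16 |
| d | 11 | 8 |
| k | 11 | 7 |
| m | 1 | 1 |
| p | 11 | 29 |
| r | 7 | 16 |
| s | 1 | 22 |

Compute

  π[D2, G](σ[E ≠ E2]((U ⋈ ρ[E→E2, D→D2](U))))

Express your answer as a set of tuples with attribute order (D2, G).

{(1, 1), (16, 1), (22, 1), (29, 11), (7, 11), (8, 11)}

ρ[E→E2, D→D2]: schema becomes (E2, G, D2); tuples unchanged.
Joining U and ρ[E→E2, D→D2](U) on G yields {(c, 1, 16, c, 16), (c, 1, 16, m, 1), (c, 1, 16, s, 22), (d, 11, 8, d, 8), (d, 11, 8, k, 7), (d, 11, 8, p, 29), (k, 11, 7, d, 8), (k, 11, 7, k, 7), (k, 11, 7, p, 29), (m, 1, 1, c, 16), (m, 1, 1, m, 1), (m, 1, 1, s, 22), (p, 11, 29, d, 8), (p, 11, 29, k, 7), (p, 11, 29, p, 29), (r, 7, 16, r, 16), (s, 1, 22, c, 16), (s, 1, 22, m, 1), (s, 1, 22, s, 22)}.
Apply σ_{E ≠ E2}; surviving tuples: {(c, 1, 16, m, 1), (c, 1, 16, s, 22), (d, 11, 8, k, 7), (d, 11, 8, p, 29), (k, 11, 7, d, 8), (k, 11, 7, p, 29), (m, 1, 1, c, 16), (m, 1, 1, s, 22), (p, 11, 29, d, 8), (p, 11, 29, k, 7), (s, 1, 22, c, 16), (s, 1, 22, m, 1)}
Projecting to D2, G (6 duplicate(s) eliminated): {(1, 1), (16, 1), (22, 1), (29, 11), (7, 11), (8, 11)}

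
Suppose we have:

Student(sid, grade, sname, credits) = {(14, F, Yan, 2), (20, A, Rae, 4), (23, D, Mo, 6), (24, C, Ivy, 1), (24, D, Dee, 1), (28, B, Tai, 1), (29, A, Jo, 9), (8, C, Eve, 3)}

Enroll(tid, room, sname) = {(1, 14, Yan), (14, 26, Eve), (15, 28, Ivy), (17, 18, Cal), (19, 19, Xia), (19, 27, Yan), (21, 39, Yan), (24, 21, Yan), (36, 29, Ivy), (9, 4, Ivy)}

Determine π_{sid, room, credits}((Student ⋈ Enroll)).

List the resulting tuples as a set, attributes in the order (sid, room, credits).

{(14, 14, 2), (14, 21, 2), (14, 27, 2), (14, 39, 2), (24, 28, 1), (24, 29, 1), (24, 4, 1), (8, 26, 3)}

Joining Student and Enroll on sname yields {(14, F, Yan, 2, 1, 14), (14, F, Yan, 2, 19, 27), (14, F, Yan, 2, 21, 39), (14, F, Yan, 2, 24, 21), (24, C, Ivy, 1, 15, 28), (24, C, Ivy, 1, 36, 29), (24, C, Ivy, 1, 9, 4), (8, C, Eve, 3, 14, 26)}.
π_{sid, room, credits} gives {(14, 14, 2), (14, 21, 2), (14, 27, 2), (14, 39, 2), (24, 28, 1), (24, 29, 1), (24, 4, 1), (8, 26, 3)}.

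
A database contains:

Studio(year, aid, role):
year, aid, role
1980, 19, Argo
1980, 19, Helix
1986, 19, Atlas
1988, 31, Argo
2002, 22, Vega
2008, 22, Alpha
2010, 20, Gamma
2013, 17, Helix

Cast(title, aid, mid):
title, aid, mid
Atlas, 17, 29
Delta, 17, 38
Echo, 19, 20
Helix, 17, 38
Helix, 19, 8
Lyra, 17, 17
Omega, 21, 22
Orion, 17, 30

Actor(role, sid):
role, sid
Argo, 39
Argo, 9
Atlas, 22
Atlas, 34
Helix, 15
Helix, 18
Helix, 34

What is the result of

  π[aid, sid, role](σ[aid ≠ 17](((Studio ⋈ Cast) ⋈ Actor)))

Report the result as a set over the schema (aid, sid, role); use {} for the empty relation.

Joining Studio and Cast on aid yields {(1980, 19, Argo, Echo, 20), (1980, 19, Argo, Helix, 8), (1980, 19, Helix, Echo, 20), (1980, 19, Helix, Helix, 8), (1986, 19, Atlas, Echo, 20), (1986, 19, Atlas, Helix, 8), (2013, 17, Helix, Atlas, 29), (2013, 17, Helix, Delta, 38), (2013, 17, Helix, Helix, 38), (2013, 17, Helix, Lyra, 17), (2013, 17, Helix, Orion, 30)}.
Joining (Studio ⋈ Cast) and Actor on role yields {(1980, 19, Argo, Echo, 20, 39), (1980, 19, Argo, Echo, 20, 9), (1980, 19, Argo, Helix, 8, 39), (1980, 19, Argo, Helix, 8, 9), (1980, 19, Helix, Echo, 20, 15), (1980, 19, Helix, Echo, 20, 18), (1980, 19, Helix, Echo, 20, 34), (1980, 19, Helix, Helix, 8, 15), (1980, 19, Helix, Helix, 8, 18), (1980, 19, Helix, Helix, 8, 34), (1986, 19, Atlas, Echo, 20, 22), (1986, 19, Atlas, Echo, 20, 34), (1986, 19, Atlas, Helix, 8, 22), (1986, 19, Atlas, Helix, 8, 34), (2013, 17, Helix, Atlas, 29, 15), (2013, 17, Helix, Atlas, 29, 18), (2013, 17, Helix, Atlas, 29, 34), (2013, 17, Helix, Delta, 38, 15), (2013, 17, Helix, Delta, 38, 18), (2013, 17, Helix, Delta, 38, 34), (2013, 17, Helix, Helix, 38, 15), (2013, 17, Helix, Helix, 38, 18), (2013, 17, Helix, Helix, 38, 34), (2013, 17, Helix, Lyra, 17, 15), (2013, 17, Helix, Lyra, 17, 18), (2013, 17, Helix, Lyra, 17, 34), (2013, 17, Helix, Orion, 30, 15), (2013, 17, Helix, Orion, 30, 18), (2013, 17, Helix, Orion, 30, 34)}.
Apply σ_{aid ≠ 17}; surviving tuples: {(1980, 19, Argo, Echo, 20, 39), (1980, 19, Argo, Echo, 20, 9), (1980, 19, Argo, Helix, 8, 39), (1980, 19, Argo, Helix, 8, 9), (1980, 19, Helix, Echo, 20, 15), (1980, 19, Helix, Echo, 20, 18), (1980, 19, Helix, Echo, 20, 34), (1980, 19, Helix, Helix, 8, 15), (1980, 19, Helix, Helix, 8, 18), (1980, 19, Helix, Helix, 8, 34), (1986, 19, Atlas, Echo, 20, 22), (1986, 19, Atlas, Echo, 20, 34), (1986, 19, Atlas, Helix, 8, 22), (1986, 19, Atlas, Helix, 8, 34)}
π[aid, sid, role]: project onto (aid, sid, role) (7 duplicate(s) eliminated) → {(19, 15, Helix), (19, 18, Helix), (19, 22, Atlas), (19, 34, Atlas), (19, 34, Helix), (19, 39, Argo), (19, 9, Argo)}

{(19, 15, Helix), (19, 18, Helix), (19, 22, Atlas), (19, 34, Atlas), (19, 34, Helix), (19, 39, Argo), (19, 9, Argo)}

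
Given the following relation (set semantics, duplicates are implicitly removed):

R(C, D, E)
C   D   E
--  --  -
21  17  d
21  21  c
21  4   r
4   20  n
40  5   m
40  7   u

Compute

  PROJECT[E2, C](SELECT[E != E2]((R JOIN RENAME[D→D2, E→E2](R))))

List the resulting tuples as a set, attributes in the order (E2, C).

{(c, 21), (d, 21), (m, 40), (r, 21), (u, 40)}

ρ[D→D2, E→E2]: schema becomes (C, D2, E2); tuples unchanged.
Joining R and RENAME[D→D2, E→E2](R) on C yields {(21, 17, d, 17, d), (21, 17, d, 21, c), (21, 17, d, 4, r), (21, 21, c, 17, d), (21, 21, c, 21, c), (21, 21, c, 4, r), (21, 4, r, 17, d), (21, 4, r, 21, c), (21, 4, r, 4, r), (4, 20, n, 20, n), (40, 5, m, 5, m), (40, 5, m, 7, u), (40, 7, u, 5, m), (40, 7, u, 7, u)}.
Apply σ_{E != E2}; surviving tuples: {(21, 17, d, 21, c), (21, 17, d, 4, r), (21, 21, c, 17, d), (21, 21, c, 4, r), (21, 4, r, 17, d), (21, 4, r, 21, c), (40, 5, m, 7, u), (40, 7, u, 5, m)}
Keep only column(s) E2, C (3 duplicate(s) eliminated): {(c, 21), (d, 21), (m, 40), (r, 21), (u, 40)}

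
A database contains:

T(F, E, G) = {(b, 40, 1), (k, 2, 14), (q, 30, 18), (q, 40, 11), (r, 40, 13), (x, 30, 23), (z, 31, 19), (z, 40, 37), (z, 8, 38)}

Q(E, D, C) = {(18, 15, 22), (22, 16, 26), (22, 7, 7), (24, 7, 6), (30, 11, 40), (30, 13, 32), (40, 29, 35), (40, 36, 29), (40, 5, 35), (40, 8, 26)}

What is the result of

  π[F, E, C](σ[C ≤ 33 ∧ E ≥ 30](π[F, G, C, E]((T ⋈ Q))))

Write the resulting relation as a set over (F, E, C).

{(b, 40, 26), (b, 40, 29), (q, 30, 32), (q, 40, 26), (q, 40, 29), (r, 40, 26), (r, 40, 29), (x, 30, 32), (z, 40, 26), (z, 40, 29)}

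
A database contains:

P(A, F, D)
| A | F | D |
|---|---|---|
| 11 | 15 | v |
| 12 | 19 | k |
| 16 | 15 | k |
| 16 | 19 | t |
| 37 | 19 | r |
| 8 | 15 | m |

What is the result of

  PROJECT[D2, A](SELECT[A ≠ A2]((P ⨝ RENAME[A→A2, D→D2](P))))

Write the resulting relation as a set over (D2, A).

ρ[A→A2, D→D2]: schema becomes (A2, F, D2); tuples unchanged.
Joining P and RENAME[A→A2, D→D2](P) on F yields {(11, 15, v, 11, v), (11, 15, v, 16, k), (11, 15, v, 8, m), (12, 19, k, 12, k), (12, 19, k, 16, t), (12, 19, k, 37, r), (16, 15, k, 11, v), (16, 15, k, 16, k), (16, 15, k, 8, m), (16, 19, t, 12, k), (16, 19, t, 16, t), (16, 19, t, 37, r), (37, 19, r, 12, k), (37, 19, r, 16, t), (37, 19, r, 37, r), (8, 15, m, 11, v), (8, 15, m, 16, k), (8, 15, m, 8, m)}.
Filtering on A ≠ A2 leaves {(11, 15, v, 16, k), (11, 15, v, 8, m), (12, 19, k, 16, t), (12, 19, k, 37, r), (16, 15, k, 11, v), (16, 15, k, 8, m), (16, 19, t, 12, k), (16, 19, t, 37, r), (37, 19, r, 12, k), (37, 19, r, 16, t), (8, 15, m, 11, v), (8, 15, m, 16, k)}.
π_{D2, A} gives {(k, 11), (k, 16), (k, 37), (k, 8), (m, 11), (m, 16), (r, 12), (r, 16), (t, 12), (t, 37), (v, 16), (v, 8)}.

{(k, 11), (k, 16), (k, 37), (k, 8), (m, 11), (m, 16), (r, 12), (r, 16), (t, 12), (t, 37), (v, 16), (v, 8)}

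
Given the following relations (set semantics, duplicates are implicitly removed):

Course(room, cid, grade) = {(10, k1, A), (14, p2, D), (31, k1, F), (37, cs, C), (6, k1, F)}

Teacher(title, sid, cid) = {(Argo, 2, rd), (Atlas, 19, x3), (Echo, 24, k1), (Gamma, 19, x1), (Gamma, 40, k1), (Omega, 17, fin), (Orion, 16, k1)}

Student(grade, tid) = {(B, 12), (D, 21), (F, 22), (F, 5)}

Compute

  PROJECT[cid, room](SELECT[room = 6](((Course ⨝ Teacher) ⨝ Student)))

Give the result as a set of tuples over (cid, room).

Natural join on cid: {(10, k1, A, Echo, 24), (10, k1, A, Gamma, 40), (10, k1, A, Orion, 16), (31, k1, F, Echo, 24), (31, k1, F, Gamma, 40), (31, k1, F, Orion, 16), (6, k1, F, Echo, 24), (6, k1, F, Gamma, 40), (6, k1, F, Orion, 16)}
Natural join on grade: {(31, k1, F, Echo, 24, 22), (31, k1, F, Echo, 24, 5), (31, k1, F, Gamma, 40, 22), (31, k1, F, Gamma, 40, 5), (31, k1, F, Orion, 16, 22), (31, k1, F, Orion, 16, 5), (6, k1, F, Echo, 24, 22), (6, k1, F, Echo, 24, 5), (6, k1, F, Gamma, 40, 22), (6, k1, F, Gamma, 40, 5), (6, k1, F, Orion, 16, 22), (6, k1, F, Orion, 16, 5)}
Apply σ_{room = 6}; surviving tuples: {(6, k1, F, Echo, 24, 22), (6, k1, F, Echo, 24, 5), (6, k1, F, Gamma, 40, 22), (6, k1, F, Gamma, 40, 5), (6, k1, F, Orion, 16, 22), (6, k1, F, Orion, 16, 5)}
Keep only column(s) cid, room (5 duplicate(s) eliminated): {(k1, 6)}

{(k1, 6)}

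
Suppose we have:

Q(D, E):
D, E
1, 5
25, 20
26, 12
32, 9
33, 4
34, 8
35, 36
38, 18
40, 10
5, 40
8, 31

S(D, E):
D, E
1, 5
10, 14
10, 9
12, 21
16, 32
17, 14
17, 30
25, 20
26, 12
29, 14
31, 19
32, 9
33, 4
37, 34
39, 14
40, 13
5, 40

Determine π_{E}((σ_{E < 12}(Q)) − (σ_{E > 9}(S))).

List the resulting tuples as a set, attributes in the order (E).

σ[E < 12]: keep tuples satisfying E < 12 → {(1, 5), (32, 9), (33, 4), (34, 8), (40, 10)}
σ[E > 9]: keep tuples satisfying E > 9 → {(10, 14), (12, 21), (16, 32), (17, 14), (17, 30), (25, 20), (26, 12), (29, 14), (31, 19), (37, 34), (39, 14), (40, 13), (5, 40)}
Taking the difference: {(1, 5), (32, 9), (33, 4), (34, 8), (40, 10)}
π[E]: project onto (E) → {10, 4, 5, 8, 9}

{10, 4, 5, 8, 9}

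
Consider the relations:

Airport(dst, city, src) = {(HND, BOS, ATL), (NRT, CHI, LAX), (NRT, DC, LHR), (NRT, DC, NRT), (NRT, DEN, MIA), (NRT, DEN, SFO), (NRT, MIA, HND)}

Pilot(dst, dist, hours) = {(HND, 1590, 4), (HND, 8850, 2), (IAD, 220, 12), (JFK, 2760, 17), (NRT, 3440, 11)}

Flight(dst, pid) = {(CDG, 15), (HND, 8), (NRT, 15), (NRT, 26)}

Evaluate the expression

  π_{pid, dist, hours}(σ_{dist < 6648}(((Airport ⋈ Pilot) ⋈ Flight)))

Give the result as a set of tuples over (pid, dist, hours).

{(15, 3440, 11), (26, 3440, 11), (8, 1590, 4)}

Natural join on dst: {(HND, BOS, ATL, 1590, 4), (HND, BOS, ATL, 8850, 2), (NRT, CHI, LAX, 3440, 11), (NRT, DC, LHR, 3440, 11), (NRT, DC, NRT, 3440, 11), (NRT, DEN, MIA, 3440, 11), (NRT, DEN, SFO, 3440, 11), (NRT, MIA, HND, 3440, 11)}
Natural join on dst: {(HND, BOS, ATL, 1590, 4, 8), (HND, BOS, ATL, 8850, 2, 8), (NRT, CHI, LAX, 3440, 11, 15), (NRT, CHI, LAX, 3440, 11, 26), (NRT, DC, LHR, 3440, 11, 15), (NRT, DC, LHR, 3440, 11, 26), (NRT, DC, NRT, 3440, 11, 15), (NRT, DC, NRT, 3440, 11, 26), (NRT, DEN, MIA, 3440, 11, 15), (NRT, DEN, MIA, 3440, 11, 26), (NRT, DEN, SFO, 3440, 11, 15), (NRT, DEN, SFO, 3440, 11, 26), (NRT, MIA, HND, 3440, 11, 15), (NRT, MIA, HND, 3440, 11, 26)}
Filtering on dist < 6648 leaves {(HND, BOS, ATL, 1590, 4, 8), (NRT, CHI, LAX, 3440, 11, 15), (NRT, CHI, LAX, 3440, 11, 26), (NRT, DC, LHR, 3440, 11, 15), (NRT, DC, LHR, 3440, 11, 26), (NRT, DC, NRT, 3440, 11, 15), (NRT, DC, NRT, 3440, 11, 26), (NRT, DEN, MIA, 3440, 11, 15), (NRT, DEN, MIA, 3440, 11, 26), (NRT, DEN, SFO, 3440, 11, 15), (NRT, DEN, SFO, 3440, 11, 26), (NRT, MIA, HND, 3440, 11, 15), (NRT, MIA, HND, 3440, 11, 26)}.
π_{pid, dist, hours} gives {(15, 3440, 11), (26, 3440, 11), (8, 1590, 4)} (10 duplicate(s) eliminated).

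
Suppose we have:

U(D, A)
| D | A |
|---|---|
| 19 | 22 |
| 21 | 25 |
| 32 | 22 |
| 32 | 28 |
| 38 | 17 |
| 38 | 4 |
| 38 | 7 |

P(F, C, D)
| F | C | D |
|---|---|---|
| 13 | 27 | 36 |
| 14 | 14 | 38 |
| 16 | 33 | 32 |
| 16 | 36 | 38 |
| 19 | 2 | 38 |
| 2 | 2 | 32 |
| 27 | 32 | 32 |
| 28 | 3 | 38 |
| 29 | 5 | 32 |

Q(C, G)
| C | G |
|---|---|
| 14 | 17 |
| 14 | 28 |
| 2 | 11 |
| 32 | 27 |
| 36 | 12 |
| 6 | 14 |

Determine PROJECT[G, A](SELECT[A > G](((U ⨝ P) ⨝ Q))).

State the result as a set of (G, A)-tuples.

Natural join on D: {(32, 22, 16, 33), (32, 22, 2, 2), (32, 22, 27, 32), (32, 22, 29, 5), (32, 28, 16, 33), (32, 28, 2, 2), (32, 28, 27, 32), (32, 28, 29, 5), (38, 17, 14, 14), (38, 17, 16, 36), (38, 17, 19, 2), (38, 17, 28, 3), (38, 4, 14, 14), (38, 4, 16, 36), (38, 4, 19, 2), (38, 4, 28, 3), (38, 7, 14, 14), (38, 7, 16, 36), (38, 7, 19, 2), (38, 7, 28, 3)}
Natural join on C: {(32, 22, 2, 2, 11), (32, 22, 27, 32, 27), (32, 28, 2, 2, 11), (32, 28, 27, 32, 27), (38, 17, 14, 14, 17), (38, 17, 14, 14, 28), (38, 17, 16, 36, 12), (38, 17, 19, 2, 11), (38, 4, 14, 14, 17), (38, 4, 14, 14, 28), (38, 4, 16, 36, 12), (38, 4, 19, 2, 11), (38, 7, 14, 14, 17), (38, 7, 14, 14, 28), (38, 7, 16, 36, 12), (38, 7, 19, 2, 11)}
Filtering on A > G leaves {(32, 22, 2, 2, 11), (32, 28, 2, 2, 11), (32, 28, 27, 32, 27), (38, 17, 16, 36, 12), (38, 17, 19, 2, 11)}.
Projecting to G, A: {(11, 17), (11, 22), (11, 28), (12, 17), (27, 28)}

{(11, 17), (11, 22), (11, 28), (12, 17), (27, 28)}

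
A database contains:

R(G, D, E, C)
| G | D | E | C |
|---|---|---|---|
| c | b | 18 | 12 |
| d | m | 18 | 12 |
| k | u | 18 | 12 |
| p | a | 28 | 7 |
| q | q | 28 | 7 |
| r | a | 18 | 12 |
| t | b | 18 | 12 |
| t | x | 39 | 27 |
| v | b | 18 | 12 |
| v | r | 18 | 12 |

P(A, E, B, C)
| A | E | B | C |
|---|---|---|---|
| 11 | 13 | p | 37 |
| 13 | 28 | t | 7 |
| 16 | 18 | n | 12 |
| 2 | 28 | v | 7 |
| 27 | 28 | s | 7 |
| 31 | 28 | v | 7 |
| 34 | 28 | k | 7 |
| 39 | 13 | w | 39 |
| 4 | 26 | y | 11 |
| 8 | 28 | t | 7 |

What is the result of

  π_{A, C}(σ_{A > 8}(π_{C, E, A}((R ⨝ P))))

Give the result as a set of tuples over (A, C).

{(13, 7), (16, 12), (27, 7), (31, 7), (34, 7)}

Natural join on E, C: {(c, b, 18, 12, 16, n), (d, m, 18, 12, 16, n), (k, u, 18, 12, 16, n), (p, a, 28, 7, 13, t), (p, a, 28, 7, 2, v), (p, a, 28, 7, 27, s), (p, a, 28, 7, 31, v), (p, a, 28, 7, 34, k), (p, a, 28, 7, 8, t), (q, q, 28, 7, 13, t), (q, q, 28, 7, 2, v), (q, q, 28, 7, 27, s), (q, q, 28, 7, 31, v), (q, q, 28, 7, 34, k), (q, q, 28, 7, 8, t), (r, a, 18, 12, 16, n), (t, b, 18, 12, 16, n), (v, b, 18, 12, 16, n), (v, r, 18, 12, 16, n)}
Projecting to C, E, A (12 duplicate(s) eliminated): {(12, 18, 16), (7, 28, 13), (7, 28, 2), (7, 28, 27), (7, 28, 31), (7, 28, 34), (7, 28, 8)}
Filtering on A > 8 leaves {(12, 18, 16), (7, 28, 13), (7, 28, 27), (7, 28, 31), (7, 28, 34)}.
Projecting to A, C: {(13, 7), (16, 12), (27, 7), (31, 7), (34, 7)}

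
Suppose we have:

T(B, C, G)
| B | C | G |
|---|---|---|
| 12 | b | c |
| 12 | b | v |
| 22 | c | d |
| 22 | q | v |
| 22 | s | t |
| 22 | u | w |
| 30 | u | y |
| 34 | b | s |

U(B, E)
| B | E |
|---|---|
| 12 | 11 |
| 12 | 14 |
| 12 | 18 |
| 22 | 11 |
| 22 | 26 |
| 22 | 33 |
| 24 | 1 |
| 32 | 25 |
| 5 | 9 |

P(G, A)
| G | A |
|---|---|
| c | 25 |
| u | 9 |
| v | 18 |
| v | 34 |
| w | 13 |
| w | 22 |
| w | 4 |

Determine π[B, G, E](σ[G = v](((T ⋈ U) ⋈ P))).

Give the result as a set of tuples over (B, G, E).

{(12, v, 11), (12, v, 14), (12, v, 18), (22, v, 11), (22, v, 26), (22, v, 33)}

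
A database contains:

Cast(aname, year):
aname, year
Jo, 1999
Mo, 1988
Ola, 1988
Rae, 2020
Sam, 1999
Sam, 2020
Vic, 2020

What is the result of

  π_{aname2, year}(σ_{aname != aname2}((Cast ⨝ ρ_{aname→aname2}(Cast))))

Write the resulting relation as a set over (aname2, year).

ρ[aname→aname2]: schema becomes (aname2, year); tuples unchanged.
Cast ⋈ ρ_{aname→aname2}(Cast) (natural join on year): {(Jo, 1999, Jo), (Jo, 1999, Sam), (Mo, 1988, Mo), (Mo, 1988, Ola), (Ola, 1988, Mo), (Ola, 1988, Ola), (Rae, 2020, Rae), (Rae, 2020, Sam), (Rae, 2020, Vic), (Sam, 1999, Jo), (Sam, 1999, Sam), (Sam, 2020, Rae), (Sam, 2020, Sam), (Sam, 2020, Vic), (Vic, 2020, Rae), (Vic, 2020, Sam), (Vic, 2020, Vic)}
Apply σ_{aname != aname2}; surviving tuples: {(Jo, 1999, Sam), (Mo, 1988, Ola), (Ola, 1988, Mo), (Rae, 2020, Sam), (Rae, 2020, Vic), (Sam, 1999, Jo), (Sam, 2020, Rae), (Sam, 2020, Vic), (Vic, 2020, Rae), (Vic, 2020, Sam)}
π_{aname2, year} gives {(Jo, 1999), (Mo, 1988), (Ola, 1988), (Rae, 2020), (Sam, 1999), (Sam, 2020), (Vic, 2020)} (3 duplicate(s) eliminated).

{(Jo, 1999), (Mo, 1988), (Ola, 1988), (Rae, 2020), (Sam, 1999), (Sam, 2020), (Vic, 2020)}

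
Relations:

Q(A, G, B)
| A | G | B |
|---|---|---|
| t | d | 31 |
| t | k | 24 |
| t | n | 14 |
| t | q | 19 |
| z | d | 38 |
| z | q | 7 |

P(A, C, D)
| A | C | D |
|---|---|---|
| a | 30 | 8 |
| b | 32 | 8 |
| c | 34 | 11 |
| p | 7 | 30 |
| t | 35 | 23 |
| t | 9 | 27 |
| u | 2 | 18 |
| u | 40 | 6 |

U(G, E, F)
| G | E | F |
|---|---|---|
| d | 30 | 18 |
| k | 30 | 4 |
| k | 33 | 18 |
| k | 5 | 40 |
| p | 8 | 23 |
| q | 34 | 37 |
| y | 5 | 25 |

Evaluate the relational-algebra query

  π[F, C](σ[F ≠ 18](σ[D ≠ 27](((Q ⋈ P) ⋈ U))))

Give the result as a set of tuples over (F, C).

{(37, 35), (4, 35), (40, 35)}

Joining Q and P on A yields {(t, d, 31, 35, 23), (t, d, 31, 9, 27), (t, k, 24, 35, 23), (t, k, 24, 9, 27), (t, n, 14, 35, 23), (t, n, 14, 9, 27), (t, q, 19, 35, 23), (t, q, 19, 9, 27)}.
Joining (Q ⋈ P) and U on G yields {(t, d, 31, 35, 23, 30, 18), (t, d, 31, 9, 27, 30, 18), (t, k, 24, 35, 23, 30, 4), (t, k, 24, 35, 23, 33, 18), (t, k, 24, 35, 23, 5, 40), (t, k, 24, 9, 27, 30, 4), (t, k, 24, 9, 27, 33, 18), (t, k, 24, 9, 27, 5, 40), (t, q, 19, 35, 23, 34, 37), (t, q, 19, 9, 27, 34, 37)}.
Selection D ≠ 27: {(t, d, 31, 35, 23, 30, 18), (t, k, 24, 35, 23, 30, 4), (t, k, 24, 35, 23, 33, 18), (t, k, 24, 35, 23, 5, 40), (t, q, 19, 35, 23, 34, 37)}
Selection F ≠ 18: {(t, k, 24, 35, 23, 30, 4), (t, k, 24, 35, 23, 5, 40), (t, q, 19, 35, 23, 34, 37)}
π[F, C]: project onto (F, C) → {(37, 35), (4, 35), (40, 35)}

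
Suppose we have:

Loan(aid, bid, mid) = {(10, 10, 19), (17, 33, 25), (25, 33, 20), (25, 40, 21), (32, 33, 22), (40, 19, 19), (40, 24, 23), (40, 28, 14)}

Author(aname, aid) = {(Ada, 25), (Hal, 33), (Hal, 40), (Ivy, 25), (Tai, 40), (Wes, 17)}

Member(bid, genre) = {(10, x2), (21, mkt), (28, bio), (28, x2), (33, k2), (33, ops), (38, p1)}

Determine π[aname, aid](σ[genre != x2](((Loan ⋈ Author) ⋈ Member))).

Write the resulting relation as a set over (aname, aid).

{(Ada, 25), (Hal, 40), (Ivy, 25), (Tai, 40), (Wes, 17)}

Natural join on aid: {(17, 33, 25, Wes), (25, 33, 20, Ada), (25, 33, 20, Ivy), (25, 40, 21, Ada), (25, 40, 21, Ivy), (40, 19, 19, Hal), (40, 19, 19, Tai), (40, 24, 23, Hal), (40, 24, 23, Tai), (40, 28, 14, Hal), (40, 28, 14, Tai)}
Natural join on bid: {(17, 33, 25, Wes, k2), (17, 33, 25, Wes, ops), (25, 33, 20, Ada, k2), (25, 33, 20, Ada, ops), (25, 33, 20, Ivy, k2), (25, 33, 20, Ivy, ops), (40, 28, 14, Hal, bio), (40, 28, 14, Hal, x2), (40, 28, 14, Tai, bio), (40, 28, 14, Tai, x2)}
σ[genre != x2]: keep tuples satisfying genre != x2 → {(17, 33, 25, Wes, k2), (17, 33, 25, Wes, ops), (25, 33, 20, Ada, k2), (25, 33, 20, Ada, ops), (25, 33, 20, Ivy, k2), (25, 33, 20, Ivy, ops), (40, 28, 14, Hal, bio), (40, 28, 14, Tai, bio)}
Keep only column(s) aname, aid (3 duplicate(s) eliminated): {(Ada, 25), (Hal, 40), (Ivy, 25), (Tai, 40), (Wes, 17)}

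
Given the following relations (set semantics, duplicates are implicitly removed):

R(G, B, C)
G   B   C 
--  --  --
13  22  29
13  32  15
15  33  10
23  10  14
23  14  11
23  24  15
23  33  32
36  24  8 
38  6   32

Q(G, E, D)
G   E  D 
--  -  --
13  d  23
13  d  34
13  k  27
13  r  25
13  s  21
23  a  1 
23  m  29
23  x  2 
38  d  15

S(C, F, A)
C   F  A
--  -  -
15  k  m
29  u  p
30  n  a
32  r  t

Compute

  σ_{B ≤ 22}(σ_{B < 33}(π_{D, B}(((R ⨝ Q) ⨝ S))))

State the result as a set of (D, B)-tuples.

{(15, 6), (21, 22), (23, 22), (25, 22), (27, 22), (34, 22)}

Natural join on G: {(13, 22, 29, d, 23), (13, 22, 29, d, 34), (13, 22, 29, k, 27), (13, 22, 29, r, 25), (13, 22, 29, s, 21), (13, 32, 15, d, 23), (13, 32, 15, d, 34), (13, 32, 15, k, 27), (13, 32, 15, r, 25), (13, 32, 15, s, 21), (23, 10, 14, a, 1), (23, 10, 14, m, 29), (23, 10, 14, x, 2), (23, 14, 11, a, 1), (23, 14, 11, m, 29), (23, 14, 11, x, 2), (23, 24, 15, a, 1), (23, 24, 15, m, 29), (23, 24, 15, x, 2), (23, 33, 32, a, 1), (23, 33, 32, m, 29), (23, 33, 32, x, 2), (38, 6, 32, d, 15)}
Natural join on C: {(13, 22, 29, d, 23, u, p), (13, 22, 29, d, 34, u, p), (13, 22, 29, k, 27, u, p), (13, 22, 29, r, 25, u, p), (13, 22, 29, s, 21, u, p), (13, 32, 15, d, 23, k, m), (13, 32, 15, d, 34, k, m), (13, 32, 15, k, 27, k, m), (13, 32, 15, r, 25, k, m), (13, 32, 15, s, 21, k, m), (23, 24, 15, a, 1, k, m), (23, 24, 15, m, 29, k, m), (23, 24, 15, x, 2, k, m), (23, 33, 32, a, 1, r, t), (23, 33, 32, m, 29, r, t), (23, 33, 32, x, 2, r, t), (38, 6, 32, d, 15, r, t)}
Keep only column(s) D, B: {(1, 24), (1, 33), (15, 6), (2, 24), (2, 33), (21, 22), (21, 32), (23, 22), (23, 32), (25, 22), (25, 32), (27, 22), (27, 32), (29, 24), (29, 33), (34, 22), (34, 32)}
Selection B < 33: {(1, 24), (15, 6), (2, 24), (21, 22), (21, 32), (23, 22), (23, 32), (25, 22), (25, 32), (27, 22), (27, 32), (29, 24), (34, 22), (34, 32)}
Selection B ≤ 22: {(15, 6), (21, 22), (23, 22), (25, 22), (27, 22), (34, 22)}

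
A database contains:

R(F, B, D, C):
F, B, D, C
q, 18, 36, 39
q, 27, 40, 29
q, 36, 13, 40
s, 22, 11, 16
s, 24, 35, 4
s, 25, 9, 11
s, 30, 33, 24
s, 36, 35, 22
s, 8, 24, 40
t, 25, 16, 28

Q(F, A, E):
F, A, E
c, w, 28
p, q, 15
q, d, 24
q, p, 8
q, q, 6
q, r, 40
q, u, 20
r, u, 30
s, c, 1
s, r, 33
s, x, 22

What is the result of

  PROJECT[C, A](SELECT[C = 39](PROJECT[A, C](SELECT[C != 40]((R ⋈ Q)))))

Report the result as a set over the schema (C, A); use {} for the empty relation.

{(39, d), (39, p), (39, q), (39, r), (39, u)}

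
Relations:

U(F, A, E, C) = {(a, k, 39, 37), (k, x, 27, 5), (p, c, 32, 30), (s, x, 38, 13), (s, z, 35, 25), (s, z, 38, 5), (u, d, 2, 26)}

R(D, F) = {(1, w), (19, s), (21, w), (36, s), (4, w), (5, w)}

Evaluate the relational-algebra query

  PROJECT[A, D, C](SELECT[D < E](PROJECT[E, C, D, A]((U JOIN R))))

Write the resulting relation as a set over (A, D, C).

Joining U and R on F yields {(s, x, 38, 13, 19), (s, x, 38, 13, 36), (s, z, 35, 25, 19), (s, z, 35, 25, 36), (s, z, 38, 5, 19), (s, z, 38, 5, 36)}.
Projecting to E, C, D, A: {(35, 25, 19, z), (35, 25, 36, z), (38, 13, 19, x), (38, 13, 36, x), (38, 5, 19, z), (38, 5, 36, z)}
Filtering on D < E leaves {(35, 25, 19, z), (38, 13, 19, x), (38, 13, 36, x), (38, 5, 19, z), (38, 5, 36, z)}.
Projecting to A, D, C: {(x, 19, 13), (x, 36, 13), (z, 19, 25), (z, 19, 5), (z, 36, 5)}

{(x, 19, 13), (x, 36, 13), (z, 19, 25), (z, 19, 5), (z, 36, 5)}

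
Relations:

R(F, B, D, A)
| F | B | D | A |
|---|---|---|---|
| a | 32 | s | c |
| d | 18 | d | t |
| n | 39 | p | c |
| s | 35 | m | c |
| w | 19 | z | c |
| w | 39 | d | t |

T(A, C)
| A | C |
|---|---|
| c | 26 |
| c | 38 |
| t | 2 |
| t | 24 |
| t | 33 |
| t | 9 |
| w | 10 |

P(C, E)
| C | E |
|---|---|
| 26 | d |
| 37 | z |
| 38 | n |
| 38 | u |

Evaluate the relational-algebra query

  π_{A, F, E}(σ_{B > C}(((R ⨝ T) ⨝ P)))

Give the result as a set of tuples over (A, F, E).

{(c, a, d), (c, n, d), (c, n, n), (c, n, u), (c, s, d)}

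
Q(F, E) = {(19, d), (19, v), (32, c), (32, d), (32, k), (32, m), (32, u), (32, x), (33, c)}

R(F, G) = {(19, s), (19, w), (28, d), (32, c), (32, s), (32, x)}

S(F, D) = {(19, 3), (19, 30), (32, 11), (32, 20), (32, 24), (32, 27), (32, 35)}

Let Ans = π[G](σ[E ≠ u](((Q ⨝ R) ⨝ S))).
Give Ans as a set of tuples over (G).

Q ⋈ R (natural join on F): {(19, d, s), (19, d, w), (19, v, s), (19, v, w), (32, c, c), (32, c, s), (32, c, x), (32, d, c), (32, d, s), (32, d, x), (32, k, c), (32, k, s), (32, k, x), (32, m, c), (32, m, s), (32, m, x), (32, u, c), (32, u, s), (32, u, x), (32, x, c), (32, x, s), (32, x, x)}
(Q ⨝ R) ⋈ S (natural join on F): {(19, d, s, 3), (19, d, s, 30), (19, d, w, 3), (19, d, w, 30), (19, v, s, 3), (19, v, s, 30), (19, v, w, 3), (19, v, w, 30), (32, c, c, 11), (32, c, c, 20), (32, c, c, 24), (32, c, c, 27), (32, c, c, 35), (32, c, s, 11), (32, c, s, 20), (32, c, s, 24), (32, c, s, 27), (32, c, s, 35), (32, c, x, 11), (32, c, x, 20), (32, c, x, 24), (32, c, x, 27), (32, c, x, 35), (32, d, c, 11), (32, d, c, 20), (32, d, c, 24), (32, d, c, 27), (32, d, c, 35), (32, d, s, 11), (32, d, s, 20), (32, d, s, 24), (32, d, s, 27), (32, d, s, 35), (32, d, x, 11), (32, d, x, 20), (32, d, x, 24), (32, d, x, 27), (32, d, x, 35), (32, k, c, 11), (32, k, c, 20), (32, k, c, 24), (32, k, c, 27), (32, k, c, 35), (32, k, s, 11), (32, k, s, 20), (32, k, s, 24), (32, k, s, 27), (32, k, s, 35), (32, k, x, 11), (32, k, x, 20), (32, k, x, 24), (32, k, x, 27), (32, k, x, 35), (32, m, c, 11), (32, m, c, 20), (32, m, c, 24), (32, m, c, 27), (32, m, c, 35), (32, m, s, 11), (32, m, s, 20), (32, m, s, 24), (32, m, s, 27), (32, m, s, 35), (32, m, x, 11), (32, m, x, 20), (32, m, x, 24), (32, m, x, 27), (32, m, x, 35), (32, u, c, 11), (32, u, c, 20), (32, u, c, 24), (32, u, c, 27), (32, u, c, 35), (32, u, s, 11), (32, u, s, 20), (32, u, s, 24), (32, u, s, 27), (32, u, s, 35), (32, u, x, 11), (32, u, x, 20), (32, u, x, 24), (32, u, x, 27), (32, u, x, 35), (32, x, c, 11), (32, x, c, 20), (32, x, c, 24), (32, x, c, 27), (32, x, c, 35), (32, x, s, 11), (32, x, s, 20), (32, x, s, 24), (32, x, s, 27), (32, x, s, 35), (32, x, x, 11), (32, x, x, 20), (32, x, x, 24), (32, x, x, 27), (32, x, x, 35)}
Selection E ≠ u: {(19, d, s, 3), (19, d, s, 30), (19, d, w, 3), (19, d, w, 30), (19, v, s, 3), (19, v, s, 30), (19, v, w, 3), (19, v, w, 30), (32, c, c, 11), (32, c, c, 20), (32, c, c, 24), (32, c, c, 27), (32, c, c, 35), (32, c, s, 11), (32, c, s, 20), (32, c, s, 24), (32, c, s, 27), (32, c, s, 35), (32, c, x, 11), (32, c, x, 20), (32, c, x, 24), (32, c, x, 27), (32, c, x, 35), (32, d, c, 11), (32, d, c, 20), (32, d, c, 24), (32, d, c, 27), (32, d, c, 35), (32, d, s, 11), (32, d, s, 20), (32, d, s, 24), (32, d, s, 27), (32, d, s, 35), (32, d, x, 11), (32, d, x, 20), (32, d, x, 24), (32, d, x, 27), (32, d, x, 35), (32, k, c, 11), (32, k, c, 20), (32, k, c, 24), (32, k, c, 27), (32, k, c, 35), (32, k, s, 11), (32, k, s, 20), (32, k, s, 24), (32, k, s, 27), (32, k, s, 35), (32, k, x, 11), (32, k, x, 20), (32, k, x, 24), (32, k, x, 27), (32, k, x, 35), (32, m, c, 11), (32, m, c, 20), (32, m, c, 24), (32, m, c, 27), (32, m, c, 35), (32, m, s, 11), (32, m, s, 20), (32, m, s, 24), (32, m, s, 27), (32, m, s, 35), (32, m, x, 11), (32, m, x, 20), (32, m, x, 24), (32, m, x, 27), (32, m, x, 35), (32, x, c, 11), (32, x, c, 20), (32, x, c, 24), (32, x, c, 27), (32, x, c, 35), (32, x, s, 11), (32, x, s, 20), (32, x, s, 24), (32, x, s, 27), (32, x, s, 35), (32, x, x, 11), (32, x, x, 20), (32, x, x, 24), (32, x, x, 27), (32, x, x, 35)}
π_{G} gives {c, s, w, x} (79 duplicate(s) eliminated).

{c, s, w, x}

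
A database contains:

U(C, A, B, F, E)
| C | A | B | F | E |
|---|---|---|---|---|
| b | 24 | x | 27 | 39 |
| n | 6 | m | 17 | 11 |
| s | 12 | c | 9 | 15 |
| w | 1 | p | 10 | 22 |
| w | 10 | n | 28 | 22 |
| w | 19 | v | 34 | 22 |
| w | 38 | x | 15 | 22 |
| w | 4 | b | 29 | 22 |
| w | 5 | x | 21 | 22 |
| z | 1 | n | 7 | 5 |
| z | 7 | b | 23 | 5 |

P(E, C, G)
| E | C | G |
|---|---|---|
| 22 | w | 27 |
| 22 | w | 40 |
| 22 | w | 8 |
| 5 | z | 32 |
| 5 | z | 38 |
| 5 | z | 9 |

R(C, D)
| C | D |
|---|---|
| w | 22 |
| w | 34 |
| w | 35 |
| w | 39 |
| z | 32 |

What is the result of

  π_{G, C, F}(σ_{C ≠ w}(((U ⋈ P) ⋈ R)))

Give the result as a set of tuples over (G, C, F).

{(32, z, 23), (32, z, 7), (38, z, 23), (38, z, 7), (9, z, 23), (9, z, 7)}

U ⋈ P (natural join on C, E): {(w, 1, p, 10, 22, 27), (w, 1, p, 10, 22, 40), (w, 1, p, 10, 22, 8), (w, 10, n, 28, 22, 27), (w, 10, n, 28, 22, 40), (w, 10, n, 28, 22, 8), (w, 19, v, 34, 22, 27), (w, 19, v, 34, 22, 40), (w, 19, v, 34, 22, 8), (w, 38, x, 15, 22, 27), (w, 38, x, 15, 22, 40), (w, 38, x, 15, 22, 8), (w, 4, b, 29, 22, 27), (w, 4, b, 29, 22, 40), (w, 4, b, 29, 22, 8), (w, 5, x, 21, 22, 27), (w, 5, x, 21, 22, 40), (w, 5, x, 21, 22, 8), (z, 1, n, 7, 5, 32), (z, 1, n, 7, 5, 38), (z, 1, n, 7, 5, 9), (z, 7, b, 23, 5, 32), (z, 7, b, 23, 5, 38), (z, 7, b, 23, 5, 9)}
(U ⋈ P) ⋈ R (natural join on C): {(w, 1, p, 10, 22, 27, 22), (w, 1, p, 10, 22, 27, 34), (w, 1, p, 10, 22, 27, 35), (w, 1, p, 10, 22, 27, 39), (w, 1, p, 10, 22, 40, 22), (w, 1, p, 10, 22, 40, 34), (w, 1, p, 10, 22, 40, 35), (w, 1, p, 10, 22, 40, 39), (w, 1, p, 10, 22, 8, 22), (w, 1, p, 10, 22, 8, 34), (w, 1, p, 10, 22, 8, 35), (w, 1, p, 10, 22, 8, 39), (w, 10, n, 28, 22, 27, 22), (w, 10, n, 28, 22, 27, 34), (w, 10, n, 28, 22, 27, 35), (w, 10, n, 28, 22, 27, 39), (w, 10, n, 28, 22, 40, 22), (w, 10, n, 28, 22, 40, 34), (w, 10, n, 28, 22, 40, 35), (w, 10, n, 28, 22, 40, 39), (w, 10, n, 28, 22, 8, 22), (w, 10, n, 28, 22, 8, 34), (w, 10, n, 28, 22, 8, 35), (w, 10, n, 28, 22, 8, 39), (w, 19, v, 34, 22, 27, 22), (w, 19, v, 34, 22, 27, 34), (w, 19, v, 34, 22, 27, 35), (w, 19, v, 34, 22, 27, 39), (w, 19, v, 34, 22, 40, 22), (w, 19, v, 34, 22, 40, 34), (w, 19, v, 34, 22, 40, 35), (w, 19, v, 34, 22, 40, 39), (w, 19, v, 34, 22, 8, 22), (w, 19, v, 34, 22, 8, 34), (w, 19, v, 34, 22, 8, 35), (w, 19, v, 34, 22, 8, 39), (w, 38, x, 15, 22, 27, 22), (w, 38, x, 15, 22, 27, 34), (w, 38, x, 15, 22, 27, 35), (w, 38, x, 15, 22, 27, 39), (w, 38, x, 15, 22, 40, 22), (w, 38, x, 15, 22, 40, 34), (w, 38, x, 15, 22, 40, 35), (w, 38, x, 15, 22, 40, 39), (w, 38, x, 15, 22, 8, 22), (w, 38, x, 15, 22, 8, 34), (w, 38, x, 15, 22, 8, 35), (w, 38, x, 15, 22, 8, 39), (w, 4, b, 29, 22, 27, 22), (w, 4, b, 29, 22, 27, 34), (w, 4, b, 29, 22, 27, 35), (w, 4, b, 29, 22, 27, 39), (w, 4, b, 29, 22, 40, 22), (w, 4, b, 29, 22, 40, 34), (w, 4, b, 29, 22, 40, 35), (w, 4, b, 29, 22, 40, 39), (w, 4, b, 29, 22, 8, 22), (w, 4, b, 29, 22, 8, 34), (w, 4, b, 29, 22, 8, 35), (w, 4, b, 29, 22, 8, 39), (w, 5, x, 21, 22, 27, 22), (w, 5, x, 21, 22, 27, 34), (w, 5, x, 21, 22, 27, 35), (w, 5, x, 21, 22, 27, 39), (w, 5, x, 21, 22, 40, 22), (w, 5, x, 21, 22, 40, 34), (w, 5, x, 21, 22, 40, 35), (w, 5, x, 21, 22, 40, 39), (w, 5, x, 21, 22, 8, 22), (w, 5, x, 21, 22, 8, 34), (w, 5, x, 21, 22, 8, 35), (w, 5, x, 21, 22, 8, 39), (z, 1, n, 7, 5, 32, 32), (z, 1, n, 7, 5, 38, 32), (z, 1, n, 7, 5, 9, 32), (z, 7, b, 23, 5, 32, 32), (z, 7, b, 23, 5, 38, 32), (z, 7, b, 23, 5, 9, 32)}
Filtering on C ≠ w leaves {(z, 1, n, 7, 5, 32, 32), (z, 1, n, 7, 5, 38, 32), (z, 1, n, 7, 5, 9, 32), (z, 7, b, 23, 5, 32, 32), (z, 7, b, 23, 5, 38, 32), (z, 7, b, 23, 5, 9, 32)}.
Keep only column(s) G, C, F: {(32, z, 23), (32, z, 7), (38, z, 23), (38, z, 7), (9, z, 23), (9, z, 7)}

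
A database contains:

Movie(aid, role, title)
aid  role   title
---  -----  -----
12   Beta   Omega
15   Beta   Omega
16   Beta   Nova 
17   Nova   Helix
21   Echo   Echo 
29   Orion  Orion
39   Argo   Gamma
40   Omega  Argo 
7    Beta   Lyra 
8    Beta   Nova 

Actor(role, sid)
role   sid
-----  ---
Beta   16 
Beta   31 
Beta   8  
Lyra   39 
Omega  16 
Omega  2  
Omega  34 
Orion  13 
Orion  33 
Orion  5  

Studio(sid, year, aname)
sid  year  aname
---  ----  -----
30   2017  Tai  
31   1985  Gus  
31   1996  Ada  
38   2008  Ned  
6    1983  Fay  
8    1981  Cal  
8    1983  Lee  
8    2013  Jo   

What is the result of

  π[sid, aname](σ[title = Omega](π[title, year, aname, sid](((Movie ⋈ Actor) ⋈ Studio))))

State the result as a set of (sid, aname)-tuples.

{(31, Ada), (31, Gus), (8, Cal), (8, Jo), (8, Lee)}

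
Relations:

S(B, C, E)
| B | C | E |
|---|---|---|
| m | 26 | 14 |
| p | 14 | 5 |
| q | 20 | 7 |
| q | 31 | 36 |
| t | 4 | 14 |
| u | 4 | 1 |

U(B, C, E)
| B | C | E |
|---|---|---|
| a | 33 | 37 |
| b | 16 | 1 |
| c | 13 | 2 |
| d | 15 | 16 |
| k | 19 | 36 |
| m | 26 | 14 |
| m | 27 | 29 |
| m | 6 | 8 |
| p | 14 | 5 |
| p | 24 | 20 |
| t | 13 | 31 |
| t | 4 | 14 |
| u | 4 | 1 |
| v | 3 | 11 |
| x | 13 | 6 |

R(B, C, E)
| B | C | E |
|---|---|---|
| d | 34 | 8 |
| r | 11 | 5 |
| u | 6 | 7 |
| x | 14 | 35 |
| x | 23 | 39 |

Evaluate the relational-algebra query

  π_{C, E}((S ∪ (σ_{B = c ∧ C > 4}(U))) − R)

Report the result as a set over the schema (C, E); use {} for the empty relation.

Apply σ_{B = c ∧ C > 4}; surviving tuples: {(c, 13, 2)}
Taking the union: {(c, 13, 2), (m, 26, 14), (p, 14, 5), (q, 20, 7), (q, 31, 36), (t, 4, 14), (u, 4, 1)}
Taking the difference: {(c, 13, 2), (m, 26, 14), (p, 14, 5), (q, 20, 7), (q, 31, 36), (t, 4, 14), (u, 4, 1)}
Keep only column(s) C, E: {(13, 2), (14, 5), (20, 7), (26, 14), (31, 36), (4, 1), (4, 14)}

{(13, 2), (14, 5), (20, 7), (26, 14), (31, 36), (4, 1), (4, 14)}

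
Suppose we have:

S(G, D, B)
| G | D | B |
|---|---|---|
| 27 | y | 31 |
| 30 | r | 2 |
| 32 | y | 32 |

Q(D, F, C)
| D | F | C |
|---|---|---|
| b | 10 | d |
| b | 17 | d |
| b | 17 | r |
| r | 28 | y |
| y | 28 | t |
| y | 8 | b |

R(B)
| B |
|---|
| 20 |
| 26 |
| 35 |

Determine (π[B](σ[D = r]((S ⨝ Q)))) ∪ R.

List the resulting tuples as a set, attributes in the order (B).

{2, 20, 26, 35}

Joining S and Q on D yields {(27, y, 31, 28, t), (27, y, 31, 8, b), (30, r, 2, 28, y), (32, y, 32, 28, t), (32, y, 32, 8, b)}.
Filtering on D = r leaves {(30, r, 2, 28, y)}.
π_{B} gives {2}.
Taking the union: {2, 20, 26, 35}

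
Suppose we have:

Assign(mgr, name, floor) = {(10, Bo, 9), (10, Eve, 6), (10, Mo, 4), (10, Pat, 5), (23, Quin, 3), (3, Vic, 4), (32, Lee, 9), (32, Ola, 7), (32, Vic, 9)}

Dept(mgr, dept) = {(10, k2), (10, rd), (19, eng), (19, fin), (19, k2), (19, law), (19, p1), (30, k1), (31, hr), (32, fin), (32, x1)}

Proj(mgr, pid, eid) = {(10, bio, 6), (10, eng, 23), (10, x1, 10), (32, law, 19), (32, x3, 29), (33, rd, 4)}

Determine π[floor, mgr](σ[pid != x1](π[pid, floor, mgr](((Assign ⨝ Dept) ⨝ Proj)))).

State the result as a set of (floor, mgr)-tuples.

Natural join on mgr: {(10, Bo, 9, k2), (10, Bo, 9, rd), (10, Eve, 6, k2), (10, Eve, 6, rd), (10, Mo, 4, k2), (10, Mo, 4, rd), (10, Pat, 5, k2), (10, Pat, 5, rd), (32, Lee, 9, fin), (32, Lee, 9, x1), (32, Ola, 7, fin), (32, Ola, 7, x1), (32, Vic, 9, fin), (32, Vic, 9, x1)}
Natural join on mgr: {(10, Bo, 9, k2, bio, 6), (10, Bo, 9, k2, eng, 23), (10, Bo, 9, k2, x1, 10), (10, Bo, 9, rd, bio, 6), (10, Bo, 9, rd, eng, 23), (10, Bo, 9, rd, x1, 10), (10, Eve, 6, k2, bio, 6), (10, Eve, 6, k2, eng, 23), (10, Eve, 6, k2, x1, 10), (10, Eve, 6, rd, bio, 6), (10, Eve, 6, rd, eng, 23), (10, Eve, 6, rd, x1, 10), (10, Mo, 4, k2, bio, 6), (10, Mo, 4, k2, eng, 23), (10, Mo, 4, k2, x1, 10), (10, Mo, 4, rd, bio, 6), (10, Mo, 4, rd, eng, 23), (10, Mo, 4, rd, x1, 10), (10, Pat, 5, k2, bio, 6), (10, Pat, 5, k2, eng, 23), (10, Pat, 5, k2, x1, 10), (10, Pat, 5, rd, bio, 6), (10, Pat, 5, rd, eng, 23), (10, Pat, 5, rd, x1, 10), (32, Lee, 9, fin, law, 19), (32, Lee, 9, fin, x3, 29), (32, Lee, 9, x1, law, 19), (32, Lee, 9, x1, x3, 29), (32, Ola, 7, fin, law, 19), (32, Ola, 7, fin, x3, 29), (32, Ola, 7, x1, law, 19), (32, Ola, 7, x1, x3, 29), (32, Vic, 9, fin, law, 19), (32, Vic, 9, fin, x3, 29), (32, Vic, 9, x1, law, 19), (32, Vic, 9, x1, x3, 29)}
Keep only column(s) pid, floor, mgr (20 duplicate(s) eliminated): {(bio, 4, 10), (bio, 5, 10), (bio, 6, 10), (bio, 9, 10), (eng, 4, 10), (eng, 5, 10), (eng, 6, 10), (eng, 9, 10), (law, 7, 32), (law, 9, 32), (x1, 4, 10), (x1, 5, 10), (x1, 6, 10), (x1, 9, 10), (x3, 7, 32), (x3, 9, 32)}
σ[pid != x1]: keep tuples satisfying pid != x1 → {(bio, 4, 10), (bio, 5, 10), (bio, 6, 10), (bio, 9, 10), (eng, 4, 10), (eng, 5, 10), (eng, 6, 10), (eng, 9, 10), (law, 7, 32), (law, 9, 32), (x3, 7, 32), (x3, 9, 32)}
Keep only column(s) floor, mgr (6 duplicate(s) eliminated): {(4, 10), (5, 10), (6, 10), (7, 32), (9, 10), (9, 32)}

{(4, 10), (5, 10), (6, 10), (7, 32), (9, 10), (9, 32)}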